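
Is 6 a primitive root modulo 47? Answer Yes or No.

φ(47) = 47 − 1 = 46 = 2 · 23.
It suffices to check that the order of 6 is not a proper divisor of 46: compute 6^(46/q) for q ∈ {2, 23}.
6^23 ≡ 1 (mod 47)  [q = 2: ≡ 1 ✗]
6^2 ≡ 36 (mod 47)  [q = 23: ≢ 1 ✓]
6^23 ≡ 1 shows ord(6) | 23, strictly less than φ(47); not a primitive root.

No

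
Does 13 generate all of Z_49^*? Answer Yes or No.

φ(49) = φ(7^2) = 7·(7−1) = 42 = 2 · 3 · 7.
It suffices to check that the order of 13 is not a proper divisor of 42: compute 13^(42/q) for q ∈ {2, 3, 7}.
13^21 ≡ 48 (mod 49)  [q = 2: ≢ 1 ✓]
13^14 ≡ 1 (mod 49)  [q = 3: ≡ 1 ✗]
13^6 ≡ 15 (mod 49)  [q = 7: ≢ 1 ✓]
13^14 ≡ 1 shows ord(13) | 14, strictly less than φ(49); not a primitive root.

No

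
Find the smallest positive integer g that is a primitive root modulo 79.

3

φ(79) = 79 − 1 = 78 = 2 · 3 · 13.
Test candidates g = 2, 3, … against the prime factors q ∈ {2, 3, 13} of φ(79): g is a generator iff g^(78/q) ≢ 1 for every such q.
g = 2: 2^39 ≡ 1 — hits 1, so not a primitive root.
g = 3: 3^39 ≡ 78; 3^26 ≡ 23; 3^6 ≡ 18 — none is 1, so 3 is a primitive root.
So 3 is the smallest generator of (Z/79Z)^×.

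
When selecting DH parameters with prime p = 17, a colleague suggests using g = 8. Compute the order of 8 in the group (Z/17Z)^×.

Since 8 ∈ (Z/17Z)^×, its order divides φ(17) = 17 − 1 = 16 = 2^4.
Divisors of 16: 1, 2, 4, 8, 16.
Check 8^d mod 17 for each divisor in increasing order:
8^1 ≡ 8
8^2 ≡ 13
8^4 ≡ 16
8^8 ≡ 1
Hence ord(8) = 8.

8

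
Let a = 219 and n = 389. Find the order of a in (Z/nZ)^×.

388

By Lagrange's theorem, ord_389(219) divides φ(389) = 389 − 1 = 388 = 2^2 · 97.
Divisors of 388: 1, 2, 4, 97, 194, 388.
Check 219^d mod 389 for each divisor in increasing order:
219^1 ≡ 219 (mod 389)
219^2 ≡ 114 (mod 389)
219^4 ≡ 159 (mod 389)
219^97 ≡ 274 (mod 389)
219^194 ≡ 388 (mod 389)
219^388 ≡ 1 (mod 389) ✓
The smallest such exponent is 388, so the order of 219 is 388.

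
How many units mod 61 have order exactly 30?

8

φ(61) = 61 − 1 = 60 = 2^2 · 3 · 5.
Since (Z/61Z)^× is cyclic of order 60, the number of elements of order d is φ(d) when d | 60 and 0 otherwise.
30 = 2 · 3 · 5 divides 60, and φ(30) = 8.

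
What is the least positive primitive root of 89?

φ(89) = 89 − 1 = 88 = 2^3 · 11.
g is a primitive root iff g^(88/q) ≢ 1 (mod 89) for each prime q ∈ {2, 11}.
g = 2: 2^44 ≡ 1 — hits 1, so not a primitive root.
g = 3: 3^44 ≡ 88; 3^8 ≡ 64 — none is 1, so 3 is a primitive root.
The smallest primitive root modulo 89 is 3.

3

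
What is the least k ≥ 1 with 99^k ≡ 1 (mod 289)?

Since 99 ∈ (Z/289Z)^×, its order divides φ(289) = φ(17^2) = 17·(17−1) = 272 = 2^4 · 17.
Divisors of 272: 1, 2, 4, 8, 16, 17, 34, 68, 136, 272.
Check 99^d mod 289 for each divisor in increasing order:
99^1 ≡ 99
99^2 ≡ 264
99^4 ≡ 47
99^8 ≡ 186
99^16 ≡ 205
99^17 ≡ 65
99^34 ≡ 179
99^68 ≡ 251
99^136 ≡ 288
99^272 ≡ 1
The smallest such exponent is 272, so the order of 99 is 272.

272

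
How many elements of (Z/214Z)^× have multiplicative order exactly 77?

0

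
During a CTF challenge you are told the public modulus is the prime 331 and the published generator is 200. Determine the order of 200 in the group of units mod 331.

66

Since 200 ∈ (Z/331Z)^×, its order divides φ(331) = 331 − 1 = 330 = 2 · 3 · 5 · 11.
Divisors of 330: 1, 2, 3, 5, 6, 10, 11, 15, 22, 30, 33, 55, 66, 110, 165, 330.
Compute 200^d (mod 331) for the divisors d until we hit 1:
200^1 ≡ 200
200^2 ≡ 280
200^3 ≡ 61
200^5 ≡ 199
200^6 ≡ 80
200^10 ≡ 212
200^11 ≡ 32
200^15 ≡ 151
200^22 ≡ 31
200^30 ≡ 293
200^33 ≡ 330
200^55 ≡ 300
200^66 ≡ 1
Hence ord(200) = 66.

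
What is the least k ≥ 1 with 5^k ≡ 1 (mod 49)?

42

The order of 5 must divide φ(49) = φ(7^2) = 7·(7−1) = 42 = 2 · 3 · 7.
Divisors of 42: 1, 2, 3, 6, 7, 14, 21, 42.
Compute 5^d (mod 49) for the divisors d until we hit 1:
5^1 ≡ 5 (mod 49)
5^2 ≡ 25 (mod 49)
5^3 ≡ 27 (mod 49)
5^6 ≡ 43 (mod 49)
5^7 ≡ 19 (mod 49)
5^14 ≡ 18 (mod 49)
5^21 ≡ 48 (mod 49)
5^42 ≡ 1 (mod 49) ✓
So ord_49(5) = 42.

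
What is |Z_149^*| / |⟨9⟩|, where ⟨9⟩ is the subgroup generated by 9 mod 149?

2

Since 9 ∈ (Z/149Z)^×, its order divides φ(149) = 149 − 1 = 148 = 2^2 · 37.
Divisors of 148: 1, 2, 4, 37, 74, 148.
Evaluate successive powers at the divisors of 148:
9^1 ≡ 9 (mod 149)
9^2 ≡ 81 (mod 149)
9^4 ≡ 5 (mod 149)
9^37 ≡ 148 (mod 149)
9^74 ≡ 1 (mod 149) ✓
Thus |⟨9⟩| = ord(9) = 74.
[(Z/149Z)^× : ⟨9⟩] = 148/74 = 2.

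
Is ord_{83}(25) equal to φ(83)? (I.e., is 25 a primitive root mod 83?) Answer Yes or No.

φ(83) = 83 − 1 = 82 = 2 · 41.
Test 25^(82/q) mod 83 for each prime factor q of 82:
25^41 ≡ 1 (mod 83)  [q = 2: ≡ 1 ✗]
25^2 ≡ 44 (mod 83)  [q = 41: ≢ 1 ✓]
25^41 ≡ 1 shows ord(25) | 41, strictly less than φ(83); not a primitive root.

No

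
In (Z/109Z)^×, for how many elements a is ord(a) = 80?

0

φ(109) = 109 − 1 = 108 = 2^2 · 3^3.
In a cyclic group of order 108, there are φ(d) elements of order d for each divisor d of 108, and zero for non-divisors.
80 does not divide 108, so no element of (Z/109Z)^× has order 80.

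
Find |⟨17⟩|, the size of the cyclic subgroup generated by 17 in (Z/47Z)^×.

23

By Lagrange's theorem, ord_47(17) divides φ(47) = 47 − 1 = 46 = 2 · 23.
Divisors of 46: 1, 2, 23, 46.
Check 17^d mod 47 for each divisor in increasing order:
17^1 ≡ 17 (mod 47)
17^2 ≡ 7 (mod 47)
17^23 ≡ 1 (mod 47) ✓
The smallest such exponent is 23, so the order of 17 is 23.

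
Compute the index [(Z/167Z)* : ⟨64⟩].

The order of 64 must divide φ(167) = 167 − 1 = 166 = 2 · 83.
Divisors of 166: 1, 2, 83, 166.
Check 64^d mod 167 for each divisor in increasing order:
64^1 ≡ 64
64^2 ≡ 88
64^83 ≡ 1
The order of 64 is 83, so the subgroup it generates has 83 elements.
The index is φ(167) / ord(64) = 166 / 83 = 2.

2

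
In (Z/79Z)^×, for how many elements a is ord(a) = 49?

0

φ(79) = 79 − 1 = 78 = 2 · 3 · 13.
Since (Z/79Z)^× is cyclic of order 78, the number of elements of order d is φ(d) when d | 78 and 0 otherwise.
Since 49 ∤ 78, the count is 0.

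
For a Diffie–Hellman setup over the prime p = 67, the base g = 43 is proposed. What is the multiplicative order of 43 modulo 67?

22

The order of 43 must divide φ(67) = 67 − 1 = 66 = 2 · 3 · 11.
Divisors of 66: 1, 2, 3, 6, 11, 22, 33, 66.
Evaluate successive powers at the divisors of 66:
43^1 ≡ 43
43^2 ≡ 40
43^3 ≡ 45
43^6 ≡ 15
43^11 ≡ 66
43^22 ≡ 1
So ord_67(43) = 22.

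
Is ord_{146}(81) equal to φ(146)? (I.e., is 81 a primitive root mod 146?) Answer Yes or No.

φ(146) = φ(2)·φ(73) = 1·72 = 72 = 2^3 · 3^2.
An element g generates (Z/146Z)^× iff g^(72/q) ≢ 1 (mod 146) for each prime q ∈ {2, 3}.
81^36 ≡ 1 (mod 146)  [q = 2: ≡ 1 ✗]
81^24 ≡ 1 (mod 146)  [q = 3: ≡ 1 ✗]
Since 81^36 ≡ 1, the order of 81 divides 36 < 72, so 81 is not a primitive root.

No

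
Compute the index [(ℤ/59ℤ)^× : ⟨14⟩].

1

ord(14) | φ(59) = 59 − 1 = 58 = 2 · 29.
Divisors of 58: 1, 2, 29, 58.
Check 14^d mod 59 for each divisor in increasing order:
14^1 ≡ 14
14^2 ≡ 19
14^29 ≡ 58
14^58 ≡ 1
The order of 14 is 58, so the subgroup it generates has 58 elements.
[(Z/59Z)^× : ⟨14⟩] = 58/58 = 1.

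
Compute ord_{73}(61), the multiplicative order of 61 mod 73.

36

Since 61 ∈ (Z/73Z)^×, its order divides φ(73) = 73 − 1 = 72 = 2^3 · 3^2.
Divisors of 72: 1, 2, 3, 4, 6, 8, 9, 12, 18, 24, 36, 72.
Compute 61^d (mod 73) for the divisors d until we hit 1:
61^1 ≡ 61 (mod 73)
61^2 ≡ 71 (mod 73)
61^3 ≡ 24 (mod 73)
61^4 ≡ 4 (mod 73)
61^6 ≡ 65 (mod 73)
61^8 ≡ 16 (mod 73)
61^9 ≡ 27 (mod 73)
61^12 ≡ 64 (mod 73)
61^18 ≡ 72 (mod 73)
61^24 ≡ 8 (mod 73)
61^36 ≡ 1 (mod 73) ✓
Hence ord(61) = 36.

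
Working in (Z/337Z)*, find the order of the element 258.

14

The order of 258 must divide φ(337) = 337 − 1 = 336 = 2^4 · 3 · 7.
Divisors of 336: 1, 2, 3, 4, 6, 7, 8, 12, 14, 16, 21, 24, 28, 42, 48, 56, 84, 112, 168, 336.
Evaluate successive powers at the divisors of 336:
258^1 ≡ 258
258^2 ≡ 175
258^3 ≡ 329
258^4 ≡ 295
258^6 ≡ 64
258^7 ≡ 336
258^8 ≡ 79
258^12 ≡ 52
258^14 ≡ 1
Hence ord(258) = 14.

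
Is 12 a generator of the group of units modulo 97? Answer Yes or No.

No

φ(97) = 97 − 1 = 96 = 2^5 · 3.
An element g generates (Z/97Z)^× iff g^(96/q) ≢ 1 (mod 97) for each prime q ∈ {2, 3}.
12^48 ≡ 1 (mod 97)  [q = 2: ≡ 1 ✗]
12^32 ≡ 1 (mod 97)  [q = 3: ≡ 1 ✗]
Since 12^48 ≡ 1, the order of 12 divides 48 < 96, so 12 is not a primitive root.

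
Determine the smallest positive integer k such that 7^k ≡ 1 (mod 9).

The order of 7 must divide φ(9) = φ(3^2) = 3·(3−1) = 6 = 2 · 3.
Divisors of 6: 1, 2, 3, 6.
Compute 7^d (mod 9) for the divisors d until we hit 1:
7^1 ≡ 7 (mod 9)
7^2 ≡ 4 (mod 9)
7^3 ≡ 1 (mod 9) ✓
Therefore the multiplicative order of 7 modulo 9 is 3.

3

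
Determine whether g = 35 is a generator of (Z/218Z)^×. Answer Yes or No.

No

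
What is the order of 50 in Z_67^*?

66

By Lagrange's theorem, ord_67(50) divides φ(67) = 67 − 1 = 66 = 2 · 3 · 11.
Divisors of 66: 1, 2, 3, 6, 11, 22, 33, 66.
Test each divisor d:
50^1 ≡ 50 (mod 67)
50^2 ≡ 21 (mod 67)
50^3 ≡ 45 (mod 67)
50^6 ≡ 15 (mod 67)
50^11 ≡ 38 (mod 67)
50^22 ≡ 37 (mod 67)
50^33 ≡ 66 (mod 67)
50^66 ≡ 1 (mod 67) ✓
Hence ord(50) = 66.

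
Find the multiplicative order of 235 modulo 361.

By Lagrange's theorem, ord_361(235) divides φ(361) = φ(19^2) = 19·(19−1) = 342 = 2 · 3^2 · 19.
Divisors of 342: 1, 2, 3, 6, 9, 18, 19, 38, 57, 114, 171, 342.
Check 235^d mod 361 for each divisor in increasing order:
235^1 ≡ 235 (mod 361)
235^2 ≡ 353 (mod 361)
235^3 ≡ 286 (mod 361)
235^6 ≡ 210 (mod 361)
235^9 ≡ 134 (mod 361)
235^18 ≡ 267 (mod 361)
235^19 ≡ 292 (mod 361)
235^38 ≡ 68 (mod 361)
235^57 ≡ 1 (mod 361) ✓
Hence ord(235) = 57.

57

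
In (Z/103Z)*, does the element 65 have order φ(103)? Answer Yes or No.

Yes

φ(103) = 103 − 1 = 102 = 2 · 3 · 17.
It suffices to check that the order of 65 is not a proper divisor of 102: compute 65^(102/q) for q ∈ {2, 3, 17}.
65^51 ≡ 102 (mod 103)  [q = 2: ≢ 1 ✓]
65^34 ≡ 56 (mod 103)  [q = 3: ≢ 1 ✓]
65^6 ≡ 8 (mod 103)  [q = 17: ≢ 1 ✓]
None equal 1, so ord_103(65) = 102: 65 is a primitive root.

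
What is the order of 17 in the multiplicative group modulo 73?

24

The order of 17 must divide φ(73) = 73 − 1 = 72 = 2^3 · 3^2.
Divisors of 72: 1, 2, 3, 4, 6, 8, 9, 12, 18, 24, 36, 72.
Test each divisor d:
17^1 ≡ 17 (mod 73)
17^2 ≡ 70 (mod 73)
17^3 ≡ 22 (mod 73)
17^4 ≡ 9 (mod 73)
17^6 ≡ 46 (mod 73)
17^8 ≡ 8 (mod 73)
17^9 ≡ 63 (mod 73)
17^12 ≡ 72 (mod 73)
17^18 ≡ 27 (mod 73)
17^24 ≡ 1 (mod 73) ✓
Therefore the multiplicative order of 17 modulo 73 is 24.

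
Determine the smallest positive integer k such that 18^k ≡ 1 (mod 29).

By Lagrange's theorem, ord_29(18) divides φ(29) = 29 − 1 = 28 = 2^2 · 7.
Divisors of 28: 1, 2, 4, 7, 14, 28.
Evaluate successive powers at the divisors of 28:
18^1 ≡ 18 (mod 29)
18^2 ≡ 5 (mod 29)
18^4 ≡ 25 (mod 29)
18^7 ≡ 17 (mod 29)
18^14 ≡ 28 (mod 29)
18^28 ≡ 1 (mod 29) ✓
The smallest such exponent is 28, so the order of 18 is 28.

28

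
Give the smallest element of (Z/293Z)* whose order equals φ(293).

2

φ(293) = 293 − 1 = 292 = 2^2 · 73.
g is a primitive root iff g^(292/q) ≢ 1 (mod 293) for each prime q ∈ {2, 73}.
g = 2: 2^146 ≡ 292; 2^4 ≡ 16 — none is 1, so 2 is a primitive root.
So 2 is the smallest generator of (Z/293Z)^×.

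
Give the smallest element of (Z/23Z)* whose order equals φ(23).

5

φ(23) = 23 − 1 = 22 = 2 · 11.
g is a primitive root iff g^(22/q) ≢ 1 (mod 23) for each prime q ∈ {2, 11}.
g = 2: 2^11 ≡ 1 — hits 1, so not a primitive root.
g = 3: 3^11 ≡ 1 — hits 1, so not a primitive root.
g = 4: 4^11 ≡ 1 — hits 1, so not a primitive root.
g = 5: 5^11 ≡ 22; 5^2 ≡ 2 — none is 1, so 5 is a primitive root.
Hence the least primitive root of 23 is 5.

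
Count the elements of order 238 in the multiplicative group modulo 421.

0

φ(421) = 421 − 1 = 420 = 2^2 · 3 · 5 · 7.
(Z/421Z)^× is cyclic (|G| = 420); a cyclic group of order m has exactly φ(d) elements of each order d | m, and none otherwise.
238 does not divide 420, so no element of (Z/421Z)^× has order 238.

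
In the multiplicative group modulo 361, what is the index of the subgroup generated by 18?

9

ord(18) | φ(361) = φ(19^2) = 19·(19−1) = 342 = 2 · 3^2 · 19.
Divisors of 342: 1, 2, 3, 6, 9, 18, 19, 38, 57, 114, 171, 342.
Check 18^d mod 361 for each divisor in increasing order:
18^1 ≡ 18
18^2 ≡ 324
18^3 ≡ 56
18^6 ≡ 248
18^9 ≡ 170
18^18 ≡ 20
18^19 ≡ 360
18^38 ≡ 1
The order of 18 is 38, so the subgroup it generates has 38 elements.
[(Z/361Z)^× : ⟨18⟩] = 342/38 = 9.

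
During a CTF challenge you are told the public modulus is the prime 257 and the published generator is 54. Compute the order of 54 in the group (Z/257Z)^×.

256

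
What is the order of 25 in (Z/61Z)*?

15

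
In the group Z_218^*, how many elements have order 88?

0

φ(218) = φ(2)·φ(109) = 1·108 = 108 = 2^2 · 3^3.
In a cyclic group of order 108, there are φ(d) elements of order d for each divisor d of 108, and zero for non-divisors.
Since 88 ∤ 108, the count is 0.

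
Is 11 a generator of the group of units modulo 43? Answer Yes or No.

No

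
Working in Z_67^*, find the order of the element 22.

11

By Lagrange's theorem, ord_67(22) divides φ(67) = 67 − 1 = 66 = 2 · 3 · 11.
Divisors of 66: 1, 2, 3, 6, 11, 22, 33, 66.
Check 22^d mod 67 for each divisor in increasing order:
22^1 ≡ 22 (mod 67)
22^2 ≡ 15 (mod 67)
22^3 ≡ 62 (mod 67)
22^6 ≡ 25 (mod 67)
22^11 ≡ 1 (mod 67) ✓
So ord_67(22) = 11.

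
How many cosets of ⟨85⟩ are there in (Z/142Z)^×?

The order of 85 must divide φ(142) = φ(2)·φ(71) = 1·70 = 70 = 2 · 5 · 7.
Divisors of 70: 1, 2, 5, 7, 10, 14, 35, 70.
Test each divisor d:
85^1 ≡ 85
85^2 ≡ 125
85^5 ≡ 141
85^7 ≡ 17
85^10 ≡ 1
Thus |⟨85⟩| = ord(85) = 10.
Index = |(Z/142Z)^×| / |⟨85⟩| = 70 / 10 = 7.

7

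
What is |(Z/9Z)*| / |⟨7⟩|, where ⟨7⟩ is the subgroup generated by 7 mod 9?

2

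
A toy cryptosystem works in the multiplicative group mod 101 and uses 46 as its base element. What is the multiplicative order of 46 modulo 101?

100

ord(46) | φ(101) = 101 − 1 = 100 = 2^2 · 5^2.
Divisors of 100: 1, 2, 4, 5, 10, 20, 25, 50, 100.
Check 46^d mod 101 for each divisor in increasing order:
46^1 ≡ 46 (mod 101)
46^2 ≡ 96 (mod 101)
46^4 ≡ 25 (mod 101)
46^5 ≡ 39 (mod 101)
46^10 ≡ 6 (mod 101)
46^20 ≡ 36 (mod 101)
46^25 ≡ 91 (mod 101)
46^50 ≡ 100 (mod 101)
46^100 ≡ 1 (mod 101) ✓
So ord_101(46) = 100.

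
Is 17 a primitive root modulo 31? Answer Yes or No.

Yes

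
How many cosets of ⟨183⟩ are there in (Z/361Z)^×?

3

By Lagrange's theorem, ord_361(183) divides φ(361) = φ(19^2) = 19·(19−1) = 342 = 2 · 3^2 · 19.
Divisors of 342: 1, 2, 3, 6, 9, 18, 19, 38, 57, 114, 171, 342.
Test each divisor d:
183^1 ≡ 183 (mod 361)
183^2 ≡ 277 (mod 361)
183^3 ≡ 151 (mod 361)
183^6 ≡ 58 (mod 361)
183^9 ≡ 94 (mod 361)
183^18 ≡ 172 (mod 361)
183^19 ≡ 69 (mod 361)
183^38 ≡ 68 (mod 361)
183^57 ≡ 360 (mod 361)
183^114 ≡ 1 (mod 361) ✓
The order of 183 is 114, so the subgroup it generates has 114 elements.
[(Z/361Z)^× : ⟨183⟩] = 342/114 = 3.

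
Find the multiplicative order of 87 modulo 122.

60

By Lagrange's theorem, ord_122(87) divides φ(122) = φ(2)·φ(61) = 1·60 = 60 = 2^2 · 3 · 5.
Divisors of 60: 1, 2, 3, 4, 5, 6, 10, 12, 15, 20, 30, 60.
Test each divisor d:
87^1 ≡ 87 (mod 122)
87^2 ≡ 5 (mod 122)
87^3 ≡ 69 (mod 122)
87^4 ≡ 25 (mod 122)
87^5 ≡ 101 (mod 122)
87^6 ≡ 3 (mod 122)
87^10 ≡ 75 (mod 122)
87^12 ≡ 9 (mod 122)
87^15 ≡ 11 (mod 122)
87^20 ≡ 13 (mod 122)
87^30 ≡ 121 (mod 122)
87^60 ≡ 1 (mod 122) ✓
So ord_122(87) = 60.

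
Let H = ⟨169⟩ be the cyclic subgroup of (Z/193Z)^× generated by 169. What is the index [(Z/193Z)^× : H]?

By Lagrange's theorem, ord_193(169) divides φ(193) = 193 − 1 = 192 = 2^6 · 3.
Divisors of 192: 1, 2, 3, 4, 6, 8, 12, 16, 24, 32, 48, 64, 96, 192.
Check 169^d mod 193 for each divisor in increasing order:
169^1 ≡ 169
169^2 ≡ 190
169^3 ≡ 72
169^4 ≡ 9
169^6 ≡ 166
169^8 ≡ 81
169^12 ≡ 150
169^16 ≡ 192
169^24 ≡ 112
169^32 ≡ 1
Thus |⟨169⟩| = ord(169) = 32.
Index = |(Z/193Z)^×| / |⟨169⟩| = 192 / 32 = 6.

6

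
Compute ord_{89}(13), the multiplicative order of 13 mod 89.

88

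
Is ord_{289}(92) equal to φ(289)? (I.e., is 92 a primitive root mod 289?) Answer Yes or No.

φ(289) = φ(17^2) = 17·(17−1) = 272 = 2^4 · 17.
92 is a primitive root mod 289 iff 92^(φ(289)/q) ≢ 1 for every prime q | φ(289), i.e. q ∈ {2, 17}.
92^136 ≡ 288 (mod 289)  [q = 2: ≢ 1 ✓]
92^16 ≡ 205 (mod 289)  [q = 17: ≢ 1 ✓]
All checks pass, so 92 has order 272 and is a primitive root modulo 289.

Yes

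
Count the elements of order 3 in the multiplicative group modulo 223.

2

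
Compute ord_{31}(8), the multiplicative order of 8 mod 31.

5

The order of 8 must divide φ(31) = 31 − 1 = 30 = 2 · 3 · 5.
Divisors of 30: 1, 2, 3, 5, 6, 10, 15, 30.
Compute 8^d (mod 31) for the divisors d until we hit 1:
8^1 ≡ 8 (mod 31)
8^2 ≡ 2 (mod 31)
8^3 ≡ 16 (mod 31)
8^5 ≡ 1 (mod 31) ✓
Therefore the multiplicative order of 8 modulo 31 is 5.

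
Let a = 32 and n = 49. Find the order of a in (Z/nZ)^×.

21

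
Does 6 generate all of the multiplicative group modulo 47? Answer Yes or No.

No

φ(47) = 47 − 1 = 46 = 2 · 23.
An element g generates (Z/47Z)^× iff g^(46/q) ≢ 1 (mod 47) for each prime q ∈ {2, 23}.
6^23 ≡ 1 (mod 47)  [q = 2: ≡ 1 ✗]
6^2 ≡ 36 (mod 47)  [q = 23: ≢ 1 ✓]
6^23 ≡ 1 shows ord(6) | 23, strictly less than φ(47); not a primitive root.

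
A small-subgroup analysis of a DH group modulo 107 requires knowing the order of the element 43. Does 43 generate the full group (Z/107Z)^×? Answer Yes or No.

Yes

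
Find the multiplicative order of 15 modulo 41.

The order of 15 must divide φ(41) = 41 − 1 = 40 = 2^3 · 5.
Divisors of 40: 1, 2, 4, 5, 8, 10, 20, 40.
Compute 15^d (mod 41) for the divisors d until we hit 1:
15^1 ≡ 15
15^2 ≡ 20
15^4 ≡ 31
15^5 ≡ 14
15^8 ≡ 18
15^10 ≡ 32
15^20 ≡ 40
15^40 ≡ 1
The smallest such exponent is 40, so the order of 15 is 40.

40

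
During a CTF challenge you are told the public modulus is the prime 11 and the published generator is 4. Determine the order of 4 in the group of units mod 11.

5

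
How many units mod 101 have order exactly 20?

8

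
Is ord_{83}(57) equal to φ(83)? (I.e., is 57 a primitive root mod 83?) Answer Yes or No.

Yes

φ(83) = 83 − 1 = 82 = 2 · 41.
An element g generates (Z/83Z)^× iff g^(82/q) ≢ 1 (mod 83) for each prime q ∈ {2, 41}.
57^41 ≡ 82 (mod 83)  [q = 2: ≢ 1 ✓]
57^2 ≡ 12 (mod 83)  [q = 41: ≢ 1 ✓]
Every test exponent gives a nontrivial residue, hence 57 generates the full group.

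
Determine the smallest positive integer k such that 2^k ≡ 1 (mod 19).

18

By Lagrange's theorem, ord_19(2) divides φ(19) = 19 − 1 = 18 = 2 · 3^2.
Divisors of 18: 1, 2, 3, 6, 9, 18.
Check 2^d mod 19 for each divisor in increasing order:
2^1 ≡ 2 (mod 19)
2^2 ≡ 4 (mod 19)
2^3 ≡ 8 (mod 19)
2^6 ≡ 7 (mod 19)
2^9 ≡ 18 (mod 19)
2^18 ≡ 1 (mod 19) ✓
The smallest such exponent is 18, so the order of 2 is 18.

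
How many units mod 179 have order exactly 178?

φ(179) = 179 − 1 = 178 = 2 · 89.
In a cyclic group of order 178, there are φ(d) elements of order d for each divisor d of 178, and zero for non-divisors.
178 = 2 · 89 divides 178, and φ(178) = 88.

88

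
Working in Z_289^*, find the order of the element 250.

272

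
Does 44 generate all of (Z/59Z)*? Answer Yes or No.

φ(59) = 59 − 1 = 58 = 2 · 29.
An element g generates (Z/59Z)^× iff g^(58/q) ≢ 1 (mod 59) for each prime q ∈ {2, 29}.
44^29 ≡ 58 (mod 59)  [q = 2: ≢ 1 ✓]
44^2 ≡ 48 (mod 59)  [q = 29: ≢ 1 ✓]
None equal 1, so ord_59(44) = 58: 44 is a primitive root.

Yes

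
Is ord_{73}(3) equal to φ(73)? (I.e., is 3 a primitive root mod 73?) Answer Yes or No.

No

φ(73) = 73 − 1 = 72 = 2^3 · 3^2.
An element g generates (Z/73Z)^× iff g^(72/q) ≢ 1 (mod 73) for each prime q ∈ {2, 3}.
3^36 ≡ 1 (mod 73)  [q = 2: ≡ 1 ✗]
3^24 ≡ 1 (mod 73)  [q = 3: ≡ 1 ✗]
3^36 ≡ 1 shows ord(3) | 36, strictly less than φ(73); not a primitive root.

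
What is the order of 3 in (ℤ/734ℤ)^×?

By Lagrange's theorem, ord_734(3) divides φ(734) = φ(2)·φ(367) = 1·366 = 366 = 2 · 3 · 61.
Divisors of 366: 1, 2, 3, 6, 61, 122, 183, 366.
Check 3^d mod 734 for each divisor in increasing order:
3^1 ≡ 3 (mod 734)
3^2 ≡ 9 (mod 734)
3^3 ≡ 27 (mod 734)
3^6 ≡ 729 (mod 734)
3^61 ≡ 733 (mod 734)
3^122 ≡ 1 (mod 734) ✓
Hence ord(3) = 122.

122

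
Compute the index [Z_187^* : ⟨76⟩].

20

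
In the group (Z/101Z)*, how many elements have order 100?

φ(101) = 101 − 1 = 100 = 2^2 · 5^2.
In a cyclic group of order 100, there are φ(d) elements of order d for each divisor d of 100, and zero for non-divisors.
100 = 2^2 · 5^2 divides 100, and φ(100) = 40.

40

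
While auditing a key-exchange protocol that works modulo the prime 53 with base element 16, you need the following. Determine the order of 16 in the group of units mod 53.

By Lagrange's theorem, ord_53(16) divides φ(53) = 53 − 1 = 52 = 2^2 · 13.
Divisors of 52: 1, 2, 4, 13, 26, 52.
Test each divisor d:
16^1 ≡ 16
16^2 ≡ 44
16^4 ≡ 28
16^13 ≡ 1
So ord_53(16) = 13.

13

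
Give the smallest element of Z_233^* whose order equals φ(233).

3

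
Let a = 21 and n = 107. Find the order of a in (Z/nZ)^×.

106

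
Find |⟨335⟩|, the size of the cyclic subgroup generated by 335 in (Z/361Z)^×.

114

The order of 335 must divide φ(361) = φ(19^2) = 19·(19−1) = 342 = 2 · 3^2 · 19.
Divisors of 342: 1, 2, 3, 6, 9, 18, 19, 38, 57, 114, 171, 342.
Evaluate successive powers at the divisors of 342:
335^1 ≡ 335 (mod 361)
335^2 ≡ 315 (mod 361)
335^3 ≡ 113 (mod 361)
335^6 ≡ 134 (mod 361)
335^9 ≡ 341 (mod 361)
335^18 ≡ 39 (mod 361)
335^19 ≡ 69 (mod 361)
335^38 ≡ 68 (mod 361)
335^57 ≡ 360 (mod 361)
335^114 ≡ 1 (mod 361) ✓
So ord_361(335) = 114.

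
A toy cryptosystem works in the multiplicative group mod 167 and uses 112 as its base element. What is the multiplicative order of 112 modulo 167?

83

ord(112) | φ(167) = 167 − 1 = 166 = 2 · 83.
Divisors of 166: 1, 2, 83, 166.
Compute 112^d (mod 167) for the divisors d until we hit 1:
112^1 ≡ 112 (mod 167)
112^2 ≡ 19 (mod 167)
112^83 ≡ 1 (mod 167) ✓
So ord_167(112) = 83.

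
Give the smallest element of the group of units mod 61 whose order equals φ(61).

2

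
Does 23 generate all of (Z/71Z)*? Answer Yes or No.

No

φ(71) = 71 − 1 = 70 = 2 · 5 · 7.
It suffices to check that the order of 23 is not a proper divisor of 70: compute 23^(70/q) for q ∈ {2, 5, 7}.
23^35 ≡ 70 (mod 71)  [q = 2: ≢ 1 ✓]
23^14 ≡ 1 (mod 71)  [q = 5: ≡ 1 ✗]
23^10 ≡ 45 (mod 71)  [q = 7: ≢ 1 ✓]
Since 23^14 ≡ 1, the order of 23 divides 14 < 70, so 23 is not a primitive root.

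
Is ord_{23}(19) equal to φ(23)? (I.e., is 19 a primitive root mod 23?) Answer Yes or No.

Yes

φ(23) = 23 − 1 = 22 = 2 · 11.
19 is a primitive root mod 23 iff 19^(φ(23)/q) ≢ 1 for every prime q | φ(23), i.e. q ∈ {2, 11}.
19^11 ≡ 22 (mod 23)  [q = 2: ≢ 1 ✓]
19^2 ≡ 16 (mod 23)  [q = 11: ≢ 1 ✓]
Every test exponent gives a nontrivial residue, hence 19 generates the full group.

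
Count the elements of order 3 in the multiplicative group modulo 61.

2

φ(61) = 61 − 1 = 60 = 2^2 · 3 · 5.
Since (Z/61Z)^× is cyclic of order 60, the number of elements of order d is φ(d) when d | 60 and 0 otherwise.
3 | 60, and φ(3) = 3 − 1 = 2.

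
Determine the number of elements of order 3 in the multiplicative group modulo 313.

φ(313) = 313 − 1 = 312 = 2^3 · 3 · 13.
In a cyclic group of order 312, there are φ(d) elements of order d for each divisor d of 312, and zero for non-divisors.
3 | 312, and φ(3) = 3 − 1 = 2.

2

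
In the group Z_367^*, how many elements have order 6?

φ(367) = 367 − 1 = 366 = 2 · 3 · 61.
In a cyclic group of order 366, there are φ(d) elements of order d for each divisor d of 366, and zero for non-divisors.
6 = 2 · 3 divides 366, and φ(6) = 2.

2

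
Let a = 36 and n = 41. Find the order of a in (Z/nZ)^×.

20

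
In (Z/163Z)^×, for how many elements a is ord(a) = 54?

φ(163) = 163 − 1 = 162 = 2 · 3^4.
In a cyclic group of order 162, there are φ(d) elements of order d for each divisor d of 162, and zero for non-divisors.
54 = 2 · 3^3 divides 162, and φ(54) = 18.

18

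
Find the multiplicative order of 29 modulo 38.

The order of 29 must divide φ(38) = φ(2)·φ(19) = 1·18 = 18 = 2 · 3^2.
Divisors of 18: 1, 2, 3, 6, 9, 18.
Test each divisor d:
29^1 ≡ 29 (mod 38)
29^2 ≡ 5 (mod 38)
29^3 ≡ 31 (mod 38)
29^6 ≡ 11 (mod 38)
29^9 ≡ 37 (mod 38)
29^18 ≡ 1 (mod 38) ✓
Therefore the multiplicative order of 29 modulo 38 is 18.

18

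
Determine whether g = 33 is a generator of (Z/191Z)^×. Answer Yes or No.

Yes

φ(191) = 191 − 1 = 190 = 2 · 5 · 19.
It suffices to check that the order of 33 is not a proper divisor of 190: compute 33^(190/q) for q ∈ {2, 5, 19}.
33^95 ≡ 190 (mod 191)  [q = 2: ≢ 1 ✓]
33^38 ≡ 39 (mod 191)  [q = 5: ≢ 1 ✓]
33^10 ≡ 154 (mod 191)  [q = 19: ≢ 1 ✓]
All checks pass, so 33 has order 190 and is a primitive root modulo 191.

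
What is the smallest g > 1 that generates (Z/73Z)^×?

φ(73) = 73 − 1 = 72 = 2^3 · 3^2.
g is a primitive root iff g^(72/q) ≢ 1 (mod 73) for each prime q ∈ {2, 3}.
g = 2: 2^36 ≡ 1 — hits 1, so not a primitive root.
g = 3: 3^36 ≡ 1 — hits 1, so not a primitive root.
g = 4: 4^36 ≡ 1 — hits 1, so not a primitive root.
g = 5: 5^36 ≡ 72; 5^24 ≡ 8 — none is 1, so 5 is a primitive root.
The smallest primitive root modulo 73 is 5.

5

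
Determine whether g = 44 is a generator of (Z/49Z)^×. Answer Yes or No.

No

φ(49) = φ(7^2) = 7·(7−1) = 42 = 2 · 3 · 7.
An element g generates (Z/49Z)^× iff g^(42/q) ≢ 1 (mod 49) for each prime q ∈ {2, 3, 7}.
44^21 ≡ 1 (mod 49)  [q = 2: ≡ 1 ✗]
44^14 ≡ 18 (mod 49)  [q = 3: ≢ 1 ✓]
44^6 ≡ 43 (mod 49)  [q = 7: ≢ 1 ✓]
44^21 ≡ 1 shows ord(44) | 21, strictly less than φ(49); not a primitive root.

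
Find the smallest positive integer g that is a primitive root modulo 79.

φ(79) = 79 − 1 = 78 = 2 · 3 · 13.
g is a primitive root iff g^(78/q) ≢ 1 (mod 79) for each prime q ∈ {2, 3, 13}.
g = 2: 2^39 ≡ 1 — hits 1, so not a primitive root.
g = 3: 3^39 ≡ 78; 3^26 ≡ 23; 3^6 ≡ 18 — none is 1, so 3 is a primitive root.
Hence the least primitive root of 79 is 3.

3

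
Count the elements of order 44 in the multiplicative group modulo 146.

φ(146) = φ(2)·φ(73) = 1·72 = 72 = 2^3 · 3^2.
In a cyclic group of order 72, there are φ(d) elements of order d for each divisor d of 72, and zero for non-divisors.
44 does not divide 72, so no element of (Z/146Z)^× has order 44.

0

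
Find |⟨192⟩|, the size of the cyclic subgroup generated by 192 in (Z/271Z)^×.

ord(192) | φ(271) = 271 − 1 = 270 = 2 · 3^3 · 5.
Divisors of 270: 1, 2, 3, 5, 6, 9, 10, 15, 18, 27, 30, 45, 54, 90, 135, 270.
Check 192^d mod 271 for each divisor in increasing order:
192^1 ≡ 192
192^2 ≡ 8
192^3 ≡ 181
192^5 ≡ 93
192^6 ≡ 241
192^9 ≡ 261
192^10 ≡ 248
192^15 ≡ 29
192^18 ≡ 100
192^27 ≡ 84
192^30 ≡ 28
192^45 ≡ 270
192^54 ≡ 10
192^90 ≡ 1
Hence ord(192) = 90.

90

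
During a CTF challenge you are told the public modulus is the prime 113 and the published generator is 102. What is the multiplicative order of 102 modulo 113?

By Lagrange's theorem, ord_113(102) divides φ(113) = 113 − 1 = 112 = 2^4 · 7.
Divisors of 112: 1, 2, 4, 7, 8, 14, 16, 28, 56, 112.
Check 102^d mod 113 for each divisor in increasing order:
102^1 ≡ 102 (mod 113)
102^2 ≡ 8 (mod 113)
102^4 ≡ 64 (mod 113)
102^7 ≡ 18 (mod 113)
102^8 ≡ 28 (mod 113)
102^14 ≡ 98 (mod 113)
102^16 ≡ 106 (mod 113)
102^28 ≡ 112 (mod 113)
102^56 ≡ 1 (mod 113) ✓
Therefore the multiplicative order of 102 modulo 113 is 56.

56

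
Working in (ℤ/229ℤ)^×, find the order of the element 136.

76

Since 136 ∈ (Z/229Z)^×, its order divides φ(229) = 229 − 1 = 228 = 2^2 · 3 · 19.
Divisors of 228: 1, 2, 3, 4, 6, 12, 19, 38, 57, 76, 114, 228.
Test each divisor d:
136^1 ≡ 136 (mod 229)
136^2 ≡ 176 (mod 229)
136^3 ≡ 120 (mod 229)
136^4 ≡ 61 (mod 229)
136^6 ≡ 202 (mod 229)
136^12 ≡ 42 (mod 229)
136^19 ≡ 122 (mod 229)
136^38 ≡ 228 (mod 229)
136^57 ≡ 107 (mod 229)
136^76 ≡ 1 (mod 229) ✓
Hence ord(136) = 76.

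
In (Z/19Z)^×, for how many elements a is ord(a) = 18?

φ(19) = 19 − 1 = 18 = 2 · 3^2.
(Z/19Z)^× is cyclic (|G| = 18); a cyclic group of order m has exactly φ(d) elements of each order d | m, and none otherwise.
18 = 2 · 3^2 divides 18, and φ(18) = 6.

6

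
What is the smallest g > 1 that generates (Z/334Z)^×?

5

φ(334) = φ(2)·φ(167) = 1·166 = 166 = 2 · 83.
Test candidates g = 2, 3, … against the prime factors q ∈ {2, 83} of φ(334): g is a generator iff g^(166/q) ≢ 1 for every such q.
g = 2: gcd(2, 334) = 2 > 1, not a unit — skip.
g = 3: 3^83 ≡ 1 — hits 1, so not a primitive root.
g = 4: gcd(4, 334) = 2 > 1, not a unit — skip.
g = 5: 5^83 ≡ 333; 5^2 ≡ 25 — none is 1, so 5 is a primitive root.
So 5 is the smallest generator of (Z/334Z)^×.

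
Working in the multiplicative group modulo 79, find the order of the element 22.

13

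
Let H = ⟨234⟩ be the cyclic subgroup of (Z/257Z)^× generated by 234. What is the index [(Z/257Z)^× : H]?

4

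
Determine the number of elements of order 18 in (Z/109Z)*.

6

φ(109) = 109 − 1 = 108 = 2^2 · 3^3.
(Z/109Z)^× is cyclic (|G| = 108); a cyclic group of order m has exactly φ(d) elements of each order d | m, and none otherwise.
18 = 2 · 3^2 divides 108, and φ(18) = 6.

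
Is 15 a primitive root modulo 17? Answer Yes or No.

φ(17) = 17 − 1 = 16 = 2^4.
It suffices to check that the order of 15 is not a proper divisor of 16: compute 15^(16/q) for q ∈ {2}.
15^8 ≡ 1 (mod 17)  [q = 2: ≡ 1 ✗]
Since 15^8 ≡ 1, the order of 15 divides 8 < 16, so 15 is not a primitive root.

No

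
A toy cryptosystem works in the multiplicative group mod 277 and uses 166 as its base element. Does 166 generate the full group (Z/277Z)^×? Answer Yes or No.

Yes

φ(277) = 277 − 1 = 276 = 2^2 · 3 · 23.
An element g generates (Z/277Z)^× iff g^(276/q) ≢ 1 (mod 277) for each prime q ∈ {2, 3, 23}.
166^138 ≡ 276 (mod 277)  [q = 2: ≢ 1 ✓]
166^92 ≡ 160 (mod 277)  [q = 3: ≢ 1 ✓]
166^12 ≡ 236 (mod 277)  [q = 23: ≢ 1 ✓]
Every test exponent gives a nontrivial residue, hence 166 generates the full group.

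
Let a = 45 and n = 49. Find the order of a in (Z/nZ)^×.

The order of 45 must divide φ(49) = φ(7^2) = 7·(7−1) = 42 = 2 · 3 · 7.
Divisors of 42: 1, 2, 3, 6, 7, 14, 21, 42.
Test each divisor d:
45^1 ≡ 45 (mod 49)
45^2 ≡ 16 (mod 49)
45^3 ≡ 34 (mod 49)
45^6 ≡ 29 (mod 49)
45^7 ≡ 31 (mod 49)
45^14 ≡ 30 (mod 49)
45^21 ≡ 48 (mod 49)
45^42 ≡ 1 (mod 49) ✓
So ord_49(45) = 42.

42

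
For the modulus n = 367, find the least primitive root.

φ(367) = 367 − 1 = 366 = 2 · 3 · 61.
Test candidates g = 2, 3, … against the prime factors q ∈ {2, 3, 61} of φ(367): g is a generator iff g^(366/q) ≢ 1 for every such q.
g = 2: 2^183 ≡ 1 — hits 1, so not a primitive root.
g = 3: 3^183 ≡ 366; 3^122 ≡ 1 — hits 1, so not a primitive root.
g = 4: 4^183 ≡ 1 — hits 1, so not a primitive root.
g = 5: 5^183 ≡ 366; 5^122 ≡ 1 — hits 1, so not a primitive root.
g = 6: 6^183 ≡ 366; 6^122 ≡ 283; 6^6 ≡ 47 — none is 1, so 6 is a primitive root.
Hence the least primitive root of 367 is 6.

6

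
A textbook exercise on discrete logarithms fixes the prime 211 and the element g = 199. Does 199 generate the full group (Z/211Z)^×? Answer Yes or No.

No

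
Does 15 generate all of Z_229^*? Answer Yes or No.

No

φ(229) = 229 − 1 = 228 = 2^2 · 3 · 19.
It suffices to check that the order of 15 is not a proper divisor of 228: compute 15^(228/q) for q ∈ {2, 3, 19}.
15^114 ≡ 1 (mod 229)  [q = 2: ≡ 1 ✗]
15^76 ≡ 1 (mod 229)  [q = 3: ≡ 1 ✗]
15^12 ≡ 203 (mod 229)  [q = 19: ≢ 1 ✓]
The check at q = 2 fails, so 15 generates a proper subgroup.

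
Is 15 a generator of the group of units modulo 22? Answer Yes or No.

φ(22) = φ(2)·φ(11) = 1·10 = 10 = 2 · 5.
An element g generates (Z/22Z)^× iff g^(10/q) ≢ 1 (mod 22) for each prime q ∈ {2, 5}.
15^5 ≡ 1 (mod 22)  [q = 2: ≡ 1 ✗]
15^2 ≡ 5 (mod 22)  [q = 5: ≢ 1 ✓]
The check at q = 2 fails, so 15 generates a proper subgroup.

No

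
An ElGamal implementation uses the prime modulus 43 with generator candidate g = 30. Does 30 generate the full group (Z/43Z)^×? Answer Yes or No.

Yes

φ(43) = 43 − 1 = 42 = 2 · 3 · 7.
Test 30^(42/q) mod 43 for each prime factor q of 42:
30^21 ≡ 42 (mod 43)  [q = 2: ≢ 1 ✓]
30^14 ≡ 6 (mod 43)  [q = 3: ≢ 1 ✓]
30^6 ≡ 16 (mod 43)  [q = 7: ≢ 1 ✓]
Every test exponent gives a nontrivial residue, hence 30 generates the full group.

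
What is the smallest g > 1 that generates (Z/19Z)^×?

2

φ(19) = 19 − 1 = 18 = 2 · 3^2.
g is a primitive root iff g^(18/q) ≢ 1 (mod 19) for each prime q ∈ {2, 3}.
g = 2: 2^9 ≡ 18; 2^6 ≡ 7 — none is 1, so 2 is a primitive root.
The smallest primitive root modulo 19 is 2.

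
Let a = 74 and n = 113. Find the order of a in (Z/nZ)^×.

Since 74 ∈ (Z/113Z)^×, its order divides φ(113) = 113 − 1 = 112 = 2^4 · 7.
Divisors of 112: 1, 2, 4, 7, 8, 14, 16, 28, 56, 112.
Compute 74^d (mod 113) for the divisors d until we hit 1:
74^1 ≡ 74
74^2 ≡ 52
74^4 ≡ 105
74^7 ≡ 65
74^8 ≡ 64
74^14 ≡ 44
74^16 ≡ 28
74^28 ≡ 15
74^56 ≡ 112
74^112 ≡ 1
So ord_113(74) = 112.

112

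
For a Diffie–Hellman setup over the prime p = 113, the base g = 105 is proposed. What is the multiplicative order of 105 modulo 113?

28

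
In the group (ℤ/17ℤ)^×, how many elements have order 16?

φ(17) = 17 − 1 = 16 = 2^4.
Since (Z/17Z)^× is cyclic of order 16, the number of elements of order d is φ(d) when d | 16 and 0 otherwise.
16 = 2^4 divides 16, and φ(16) = 8.

8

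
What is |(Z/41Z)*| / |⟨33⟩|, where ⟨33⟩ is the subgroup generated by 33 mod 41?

2

Since 33 ∈ (Z/41Z)^×, its order divides φ(41) = 41 − 1 = 40 = 2^3 · 5.
Divisors of 40: 1, 2, 4, 5, 8, 10, 20, 40.
Compute 33^d (mod 41) for the divisors d until we hit 1:
33^1 ≡ 33
33^2 ≡ 23
33^4 ≡ 37
33^5 ≡ 32
33^8 ≡ 16
33^10 ≡ 40
33^20 ≡ 1
So ord_41(33) = 20, hence |⟨33⟩| = 20.
Index = |(Z/41Z)^×| / |⟨33⟩| = 40 / 20 = 2.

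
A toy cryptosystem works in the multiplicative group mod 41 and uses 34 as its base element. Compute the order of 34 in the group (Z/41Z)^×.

40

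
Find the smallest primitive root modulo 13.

2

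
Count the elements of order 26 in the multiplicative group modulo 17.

0

φ(17) = 17 − 1 = 16 = 2^4.
In a cyclic group of order 16, there are φ(d) elements of order d for each divisor d of 16, and zero for non-divisors.
26 does not divide 16, so no element of (Z/17Z)^× has order 26.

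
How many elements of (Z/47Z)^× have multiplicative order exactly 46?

22

φ(47) = 47 − 1 = 46 = 2 · 23.
In a cyclic group of order 46, there are φ(d) elements of order d for each divisor d of 46, and zero for non-divisors.
46 = 2 · 23 divides 46, and φ(46) = 22.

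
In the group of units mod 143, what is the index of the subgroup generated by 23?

The order of 23 must divide φ(143) = φ(11·13) = (11−1)·(13−1) = 10·12 = 120 = 2^3 · 3 · 5.
Divisors of 120: 1, 2, 3, 4, 5, 6, 8, 10, 12, 15, 20, 24, 30, 40, 60, 120.
Compute 23^d (mod 143) for the divisors d until we hit 1:
23^1 ≡ 23 (mod 143)
23^2 ≡ 100 (mod 143)
23^3 ≡ 12 (mod 143)
23^4 ≡ 133 (mod 143)
23^5 ≡ 56 (mod 143)
23^6 ≡ 1 (mod 143) ✓
So ord_143(23) = 6, hence |⟨23⟩| = 6.
The index is φ(143) / ord(23) = 120 / 6 = 20.

20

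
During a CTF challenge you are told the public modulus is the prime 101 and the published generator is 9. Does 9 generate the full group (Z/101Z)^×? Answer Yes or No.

φ(101) = 101 − 1 = 100 = 2^2 · 5^2.
9 is a primitive root mod 101 iff 9^(φ(101)/q) ≢ 1 for every prime q | φ(101), i.e. q ∈ {2, 5}.
9^50 ≡ 1 (mod 101)  [q = 2: ≡ 1 ✗]
9^20 ≡ 87 (mod 101)  [q = 5: ≢ 1 ✓]
9^50 ≡ 1 shows ord(9) | 50, strictly less than φ(101); not a primitive root.

No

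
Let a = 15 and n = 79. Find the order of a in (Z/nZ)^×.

By Lagrange's theorem, ord_79(15) divides φ(79) = 79 − 1 = 78 = 2 · 3 · 13.
Divisors of 78: 1, 2, 3, 6, 13, 26, 39, 78.
Evaluate successive powers at the divisors of 78:
15^1 ≡ 15 (mod 79)
15^2 ≡ 67 (mod 79)
15^3 ≡ 57 (mod 79)
15^6 ≡ 10 (mod 79)
15^13 ≡ 78 (mod 79)
15^26 ≡ 1 (mod 79) ✓
So ord_79(15) = 26.

26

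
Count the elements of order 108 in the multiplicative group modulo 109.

36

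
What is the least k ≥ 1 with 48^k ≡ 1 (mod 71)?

7

By Lagrange's theorem, ord_71(48) divides φ(71) = 71 − 1 = 70 = 2 · 5 · 7.
Divisors of 70: 1, 2, 5, 7, 10, 14, 35, 70.
Evaluate successive powers at the divisors of 70:
48^1 ≡ 48 (mod 71)
48^2 ≡ 32 (mod 71)
48^5 ≡ 20 (mod 71)
48^7 ≡ 1 (mod 71) ✓
Therefore the multiplicative order of 48 modulo 71 is 7.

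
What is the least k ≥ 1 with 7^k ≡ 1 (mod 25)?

ord(7) | φ(25) = φ(5^2) = 5·(5−1) = 20 = 2^2 · 5.
Divisors of 20: 1, 2, 4, 5, 10, 20.
Test each divisor d:
7^1 ≡ 7
7^2 ≡ 24
7^4 ≡ 1
So ord_25(7) = 4.

4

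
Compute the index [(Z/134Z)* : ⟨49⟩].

2

By Lagrange's theorem, ord_134(49) divides φ(134) = φ(2)·φ(67) = 1·66 = 66 = 2 · 3 · 11.
Divisors of 66: 1, 2, 3, 6, 11, 22, 33, 66.
Check 49^d mod 134 for each divisor in increasing order:
49^1 ≡ 49 (mod 134)
49^2 ≡ 123 (mod 134)
49^3 ≡ 131 (mod 134)
49^6 ≡ 9 (mod 134)
49^11 ≡ 29 (mod 134)
49^22 ≡ 37 (mod 134)
49^33 ≡ 1 (mod 134) ✓
So ord_134(49) = 33, hence |⟨49⟩| = 33.
[(Z/134Z)^× : ⟨49⟩] = 66/33 = 2.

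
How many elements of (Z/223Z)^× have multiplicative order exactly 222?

72

φ(223) = 223 − 1 = 222 = 2 · 3 · 37.
Since (Z/223Z)^× is cyclic of order 222, the number of elements of order d is φ(d) when d | 222 and 0 otherwise.
222 = 2 · 3 · 37 divides 222, and φ(222) = 72.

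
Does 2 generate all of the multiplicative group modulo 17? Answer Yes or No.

No

φ(17) = 17 − 1 = 16 = 2^4.
It suffices to check that the order of 2 is not a proper divisor of 16: compute 2^(16/q) for q ∈ {2}.
2^8 ≡ 1 (mod 17)  [q = 2: ≡ 1 ✗]
The check at q = 2 fails, so 2 generates a proper subgroup.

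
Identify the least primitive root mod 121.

2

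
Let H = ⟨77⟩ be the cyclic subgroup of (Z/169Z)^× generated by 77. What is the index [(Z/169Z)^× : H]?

6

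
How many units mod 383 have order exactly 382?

φ(383) = 383 − 1 = 382 = 2 · 191.
Since (Z/383Z)^× is cyclic of order 382, the number of elements of order d is φ(d) when d | 382 and 0 otherwise.
382 = 2 · 191 divides 382, and φ(382) = 190.

190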